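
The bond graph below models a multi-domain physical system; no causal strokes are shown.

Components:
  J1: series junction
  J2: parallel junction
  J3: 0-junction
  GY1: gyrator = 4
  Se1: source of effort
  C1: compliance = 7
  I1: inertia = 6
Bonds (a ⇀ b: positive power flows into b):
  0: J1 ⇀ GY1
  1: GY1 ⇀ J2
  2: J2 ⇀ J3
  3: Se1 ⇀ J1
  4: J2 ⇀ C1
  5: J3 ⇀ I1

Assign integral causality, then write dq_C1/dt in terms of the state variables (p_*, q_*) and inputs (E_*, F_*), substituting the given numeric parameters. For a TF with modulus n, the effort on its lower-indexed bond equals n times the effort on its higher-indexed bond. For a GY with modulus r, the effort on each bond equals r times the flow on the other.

b3 →J1  (Se1 (Se) sets effort on bond)
b0 →GY1  (J1 needs exactly one f-in)
b1 →GY1  (GY1 both-in/both-out from 0)
b4 →J2  (prefer integral on C1)
b2 →J3  (J2 effort already set via bond 4)
b5 →I1  (common-e at J3 fixed by 2)

dq_C1/dt = E_Se1/4 - p_I1/6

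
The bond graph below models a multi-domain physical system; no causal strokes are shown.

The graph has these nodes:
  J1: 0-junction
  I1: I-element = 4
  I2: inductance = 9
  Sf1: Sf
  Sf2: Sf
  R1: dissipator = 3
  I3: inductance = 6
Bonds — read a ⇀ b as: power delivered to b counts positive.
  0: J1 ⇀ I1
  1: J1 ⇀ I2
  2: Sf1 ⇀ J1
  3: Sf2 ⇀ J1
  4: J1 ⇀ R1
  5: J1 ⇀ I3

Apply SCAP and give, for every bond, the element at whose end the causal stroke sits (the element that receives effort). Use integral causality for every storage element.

b0 stroke at I1
b1 stroke at I2
b2 stroke at Sf1
b3 stroke at Sf2
b4 stroke at J1
b5 stroke at I3

b2 stroke at Sf1  (Sf1 fixes flow; stroke at Sf1)
b3 stroke at Sf2  (Sf2: flow source, stroke at near end)
b0 stroke at I1  (I1 outputs flow p/I1)
b1 stroke at I2  (prefer integral on I2)
b5 stroke at I3  (prefer integral on I3)
b4 stroke at J1  (only one effort-in slot at J1)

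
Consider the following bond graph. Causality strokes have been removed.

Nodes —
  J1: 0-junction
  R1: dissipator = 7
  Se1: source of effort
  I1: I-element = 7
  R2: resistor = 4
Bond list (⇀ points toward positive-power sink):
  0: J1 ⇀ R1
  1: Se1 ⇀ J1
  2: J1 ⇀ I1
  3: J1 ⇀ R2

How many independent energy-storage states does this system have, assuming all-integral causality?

#1 |J1  (Se1 fixes effort; stroke away)
#0 |R1  (J1 effort already set via bond 1)
#2 |I1  (0-jn J1 has e-setter on 1)
#3 |R2  (0-jn J1 has e-setter on 1)

1  (I1 all integral)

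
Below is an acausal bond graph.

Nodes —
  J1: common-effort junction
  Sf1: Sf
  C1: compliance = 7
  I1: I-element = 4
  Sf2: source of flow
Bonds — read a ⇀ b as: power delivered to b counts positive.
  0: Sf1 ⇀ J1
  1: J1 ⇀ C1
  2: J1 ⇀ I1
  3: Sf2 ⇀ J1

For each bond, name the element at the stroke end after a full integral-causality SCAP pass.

β0 |Sf1
β1 |J1
β2 |I1
β3 |Sf2

#0 →Sf1  (Sf1 (Sf) sets flow on bond)
#3 →Sf2  (Sf2 (Sf) sets flow on bond)
#1 →J1  (C1: C, integral causality)
#2 →I1  (J1: bond 1 brought effort, rest push out)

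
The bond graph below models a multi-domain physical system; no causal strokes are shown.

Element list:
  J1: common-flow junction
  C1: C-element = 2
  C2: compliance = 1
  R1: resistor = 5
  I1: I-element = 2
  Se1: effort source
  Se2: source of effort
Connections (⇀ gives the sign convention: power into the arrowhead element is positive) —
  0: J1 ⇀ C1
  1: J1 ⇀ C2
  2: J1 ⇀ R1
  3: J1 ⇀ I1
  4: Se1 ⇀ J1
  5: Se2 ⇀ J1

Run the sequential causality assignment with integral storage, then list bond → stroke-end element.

#4 →J1  (Se1 (Se) sets effort on bond)
#5 →J1  (Se2 (Se) sets effort on bond)
#0 →J1  (C1 integral (e out))
#1 →J1  (prefer integral on C2)
#3 →I1  (I1 outputs flow p/I1)
#2 →J1  (common-f at J1 fixed by 3)

#0 |J1
#1 |J1
#2 |J1
#3 |I1
#4 |J1
#5 |J1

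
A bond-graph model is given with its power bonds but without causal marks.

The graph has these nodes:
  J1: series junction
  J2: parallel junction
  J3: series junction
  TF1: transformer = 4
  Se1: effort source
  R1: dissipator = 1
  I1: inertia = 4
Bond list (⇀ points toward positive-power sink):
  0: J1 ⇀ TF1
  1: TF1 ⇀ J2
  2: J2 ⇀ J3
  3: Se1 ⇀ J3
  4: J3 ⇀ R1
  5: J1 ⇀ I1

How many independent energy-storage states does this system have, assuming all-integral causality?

β3 stroke at J3  (source Se1 imposes e)
β5 stroke at I1  (prefer integral on I1)
β0 stroke at J1  (common-f at J1 fixed by 5)
β1 stroke at TF1  (TF TF1: opposite of bond 0)
β2 stroke at J2  (only one effort-in slot at J2)
β4 stroke at J3  (common-f at J3 fixed by 2)

1  (I1 all integral)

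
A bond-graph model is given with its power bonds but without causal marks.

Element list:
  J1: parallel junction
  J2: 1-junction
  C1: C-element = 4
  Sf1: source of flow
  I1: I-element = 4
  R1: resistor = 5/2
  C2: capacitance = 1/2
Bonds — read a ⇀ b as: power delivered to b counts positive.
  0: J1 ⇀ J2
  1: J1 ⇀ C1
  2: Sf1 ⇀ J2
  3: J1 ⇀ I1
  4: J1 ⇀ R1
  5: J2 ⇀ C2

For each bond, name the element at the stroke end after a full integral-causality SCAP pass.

β2 stroke at Sf1  (Sf1 (Sf) sets flow on bond)
β0 stroke at J2  (common-f at J2 fixed by 2)
β5 stroke at J2  (1-jn J2 has f-setter on 2)
β1 stroke at J1  (C1: C, integral causality)
β3 stroke at I1  (common-e at J1 fixed by 1)
β4 stroke at R1  (common-e at J1 fixed by 1)

β0 stroke at J2
β1 stroke at J1
β2 stroke at Sf1
β3 stroke at I1
β4 stroke at R1
β5 stroke at J2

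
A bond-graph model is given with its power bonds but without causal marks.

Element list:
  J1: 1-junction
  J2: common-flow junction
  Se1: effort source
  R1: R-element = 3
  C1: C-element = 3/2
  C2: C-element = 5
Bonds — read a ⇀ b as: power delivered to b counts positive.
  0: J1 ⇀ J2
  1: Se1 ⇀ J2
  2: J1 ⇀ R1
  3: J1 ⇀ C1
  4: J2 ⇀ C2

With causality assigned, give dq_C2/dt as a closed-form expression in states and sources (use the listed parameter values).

b1 stroke at J2  (source Se1 imposes e)
b3 stroke at J1  (C1: C, integral causality)
b4 stroke at J2  (C2 integral (e out))
b0 stroke at J1  (J2 needs exactly one f-in)
b2 stroke at R1  (J1 needs exactly one f-in)

dq_C2/dt = E_Se1/3 - 2*q_C1/9 - q_C2/15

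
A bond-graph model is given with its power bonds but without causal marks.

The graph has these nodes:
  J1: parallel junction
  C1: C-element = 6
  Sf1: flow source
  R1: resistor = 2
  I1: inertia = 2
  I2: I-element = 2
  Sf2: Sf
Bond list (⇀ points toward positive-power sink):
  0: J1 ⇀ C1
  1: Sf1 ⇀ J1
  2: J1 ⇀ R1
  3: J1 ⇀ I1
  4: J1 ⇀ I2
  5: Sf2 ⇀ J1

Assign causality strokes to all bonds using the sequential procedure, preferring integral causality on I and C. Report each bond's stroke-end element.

b1 stroke at Sf1  (Sf1: flow source, stroke at near end)
b5 stroke at Sf2  (Sf2 (Sf) sets flow on bond)
b0 stroke at J1  (C1 outputs effort q/C1)
b2 stroke at R1  (J1: bond 0 brought effort, rest push out)
b3 stroke at I1  (J1 effort already set via bond 0)
b4 stroke at I2  (J1 effort already set via bond 0)

#0 stroke→J1
#1 stroke→Sf1
#2 stroke→R1
#3 stroke→I1
#4 stroke→I2
#5 stroke→Sf2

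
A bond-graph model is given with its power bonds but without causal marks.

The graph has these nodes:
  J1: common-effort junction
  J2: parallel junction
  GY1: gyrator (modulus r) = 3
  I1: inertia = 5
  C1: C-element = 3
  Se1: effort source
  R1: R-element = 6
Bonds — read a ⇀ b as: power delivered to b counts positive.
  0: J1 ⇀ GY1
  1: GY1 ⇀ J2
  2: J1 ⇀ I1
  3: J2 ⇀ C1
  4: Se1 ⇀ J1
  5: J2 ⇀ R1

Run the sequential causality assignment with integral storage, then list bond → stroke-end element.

bond 0 stroke→GY1
bond 1 stroke→GY1
bond 2 stroke→I1
bond 3 stroke→J2
bond 4 stroke→J1
bond 5 stroke→R1

β4 |J1  (Se1 fixes effort; stroke away)
β0 |GY1  (0-jn J1 has e-setter on 4)
β2 |I1  (common-e at J1 fixed by 4)
β1 |GY1  (GY1: gyrator matches bond 0)
β3 |J2  (C1: C, integral causality)
β5 |R1  (common-e at J2 fixed by 3)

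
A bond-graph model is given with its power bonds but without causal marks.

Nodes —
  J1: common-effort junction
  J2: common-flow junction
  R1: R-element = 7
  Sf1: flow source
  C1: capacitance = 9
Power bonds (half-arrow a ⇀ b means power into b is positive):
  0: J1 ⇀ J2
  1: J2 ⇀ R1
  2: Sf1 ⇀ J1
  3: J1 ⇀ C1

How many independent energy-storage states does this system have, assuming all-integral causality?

#2 stroke→Sf1  (source Sf1 imposes f)
#3 stroke→J1  (C1 integral (e out))
#0 stroke→J2  (J1: bond 3 brought effort, rest push out)
#1 stroke→R1  (J2 needs exactly one f-in)

1  (C1 all integral)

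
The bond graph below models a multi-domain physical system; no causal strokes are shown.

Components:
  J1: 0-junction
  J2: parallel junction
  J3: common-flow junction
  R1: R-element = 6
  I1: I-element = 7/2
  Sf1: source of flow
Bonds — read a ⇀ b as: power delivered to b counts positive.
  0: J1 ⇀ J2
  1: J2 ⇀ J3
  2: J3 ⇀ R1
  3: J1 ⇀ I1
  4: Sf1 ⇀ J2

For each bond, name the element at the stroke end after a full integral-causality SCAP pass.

bond 0 →J1
bond 1 →J2
bond 2 →J3
bond 3 →I1
bond 4 →Sf1

b4 stroke at Sf1  (Sf1: flow source, stroke at near end)
b3 stroke at I1  (I1 outputs flow p/I1)
b0 stroke at J1  (J1: last free bond brings effort in)
b1 stroke at J2  (J2 needs exactly one e-in)
b2 stroke at J3  (1-jn J3 has f-setter on 1)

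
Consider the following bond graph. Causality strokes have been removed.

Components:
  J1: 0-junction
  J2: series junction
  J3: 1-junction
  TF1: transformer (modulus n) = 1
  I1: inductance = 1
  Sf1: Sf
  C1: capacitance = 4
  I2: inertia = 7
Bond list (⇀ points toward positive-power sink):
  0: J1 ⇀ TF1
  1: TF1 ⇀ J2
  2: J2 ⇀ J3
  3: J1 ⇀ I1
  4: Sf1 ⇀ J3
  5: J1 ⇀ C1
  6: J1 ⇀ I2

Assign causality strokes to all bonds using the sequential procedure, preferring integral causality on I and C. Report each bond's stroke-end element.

b4 stroke→Sf1  (Sf1 fixes flow; stroke at Sf1)
b2 stroke→J3  (J3 flow already set via bond 4)
b1 stroke→J2  (J2: bond 2 brought flow, rest push out)
b0 stroke→TF1  (TF TF1: opposite of bond 1)
b3 stroke→I1  (I1 integral (f out))
b5 stroke→J1  (C1: C, integral causality)
b6 stroke→I2  (J1 effort already set via bond 5)

#0 stroke at TF1
#1 stroke at J2
#2 stroke at J3
#3 stroke at I1
#4 stroke at Sf1
#5 stroke at J1
#6 stroke at I2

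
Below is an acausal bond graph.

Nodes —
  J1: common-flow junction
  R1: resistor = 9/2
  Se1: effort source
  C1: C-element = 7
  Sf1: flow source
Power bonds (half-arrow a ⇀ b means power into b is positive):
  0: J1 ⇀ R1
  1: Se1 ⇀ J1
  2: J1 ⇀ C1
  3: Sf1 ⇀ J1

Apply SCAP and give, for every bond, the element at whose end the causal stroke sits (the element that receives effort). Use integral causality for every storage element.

#1 →J1  (Se1 fixes effort; stroke away)
#3 →Sf1  (Sf1 (Sf) sets flow on bond)
#0 →J1  (common-f at J1 fixed by 3)
#2 →J1  (J1 flow already set via bond 3)

bond 0 →J1
bond 1 →J1
bond 2 →J1
bond 3 →Sf1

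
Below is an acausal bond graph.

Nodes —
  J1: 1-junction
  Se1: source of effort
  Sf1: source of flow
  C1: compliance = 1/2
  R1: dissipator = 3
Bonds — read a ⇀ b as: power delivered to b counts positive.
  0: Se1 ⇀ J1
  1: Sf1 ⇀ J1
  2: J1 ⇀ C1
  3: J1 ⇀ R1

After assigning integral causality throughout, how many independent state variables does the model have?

#0 stroke→J1  (source Se1 imposes e)
#1 stroke→Sf1  (Sf1 (Sf) sets flow on bond)
#2 stroke→J1  (common-f at J1 fixed by 1)
#3 stroke→J1  (common-f at J1 fixed by 1)

1  (C1 all integral)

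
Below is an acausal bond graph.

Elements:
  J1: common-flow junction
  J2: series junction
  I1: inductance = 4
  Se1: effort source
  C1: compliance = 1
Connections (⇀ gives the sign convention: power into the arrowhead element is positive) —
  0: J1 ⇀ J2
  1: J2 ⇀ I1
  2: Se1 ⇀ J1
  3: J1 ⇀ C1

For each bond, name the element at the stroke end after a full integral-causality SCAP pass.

b0 |J2
b1 |I1
b2 |J1
b3 |J1

#2 stroke at J1  (Se1 (Se) sets effort on bond)
#1 stroke at I1  (I1 integral (f out))
#0 stroke at J2  (J2 flow already set via bond 1)
#3 stroke at J1  (1-jn J1 has f-setter on 0)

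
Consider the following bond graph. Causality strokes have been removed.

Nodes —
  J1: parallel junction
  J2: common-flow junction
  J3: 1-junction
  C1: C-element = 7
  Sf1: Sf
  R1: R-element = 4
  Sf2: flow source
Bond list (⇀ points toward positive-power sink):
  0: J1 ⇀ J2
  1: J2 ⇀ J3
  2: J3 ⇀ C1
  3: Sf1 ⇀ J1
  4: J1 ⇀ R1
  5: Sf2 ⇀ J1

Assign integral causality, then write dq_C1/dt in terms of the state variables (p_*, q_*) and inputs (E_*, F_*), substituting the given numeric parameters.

β3 |Sf1  (Sf1 fixes flow; stroke at Sf1)
β5 |Sf2  (Sf2 fixes flow; stroke at Sf2)
β2 |J3  (C1: C, integral causality)
β1 |J2  (closing 1-jn rule on J3)
β0 |J1  (only one flow-in slot at J2)
β4 |R1  (J1: bond 0 brought effort, rest push out)

dq_C1/dt = F_Sf1 + F_Sf2 - q_C1/28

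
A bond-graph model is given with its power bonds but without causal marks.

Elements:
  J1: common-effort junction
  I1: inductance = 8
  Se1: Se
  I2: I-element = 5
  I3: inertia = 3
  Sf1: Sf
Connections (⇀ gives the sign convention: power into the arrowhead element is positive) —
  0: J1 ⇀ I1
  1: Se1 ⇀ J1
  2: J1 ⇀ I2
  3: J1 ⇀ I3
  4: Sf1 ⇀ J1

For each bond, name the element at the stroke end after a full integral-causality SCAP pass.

bond 0 stroke→I1
bond 1 stroke→J1
bond 2 stroke→I2
bond 3 stroke→I3
bond 4 stroke→Sf1

b1 stroke at J1  (Se1: effort source, stroke at far end)
b4 stroke at Sf1  (source Sf1 imposes f)
b0 stroke at I1  (common-e at J1 fixed by 1)
b2 stroke at I2  (J1 effort already set via bond 1)
b3 stroke at I3  (0-jn J1 has e-setter on 1)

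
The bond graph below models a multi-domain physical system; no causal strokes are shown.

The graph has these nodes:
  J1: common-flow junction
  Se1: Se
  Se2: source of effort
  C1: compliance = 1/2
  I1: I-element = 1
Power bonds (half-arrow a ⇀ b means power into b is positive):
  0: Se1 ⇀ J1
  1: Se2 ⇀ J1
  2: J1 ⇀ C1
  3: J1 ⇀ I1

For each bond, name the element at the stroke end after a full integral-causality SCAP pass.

β0 →J1
β1 →J1
β2 →J1
β3 →I1

bond 0 stroke→J1  (Se1 (Se) sets effort on bond)
bond 1 stroke→J1  (Se2 (Se) sets effort on bond)
bond 2 stroke→J1  (C1 outputs effort q/C1)
bond 3 stroke→I1  (J1: last free bond brings flow in)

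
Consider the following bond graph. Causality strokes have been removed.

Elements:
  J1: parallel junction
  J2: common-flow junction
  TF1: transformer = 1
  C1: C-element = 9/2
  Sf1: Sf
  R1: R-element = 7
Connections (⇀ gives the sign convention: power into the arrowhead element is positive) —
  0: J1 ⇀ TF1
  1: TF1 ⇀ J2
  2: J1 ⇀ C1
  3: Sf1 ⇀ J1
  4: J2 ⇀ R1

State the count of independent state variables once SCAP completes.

β3 |Sf1  (Sf1: flow source, stroke at near end)
β2 |J1  (C1 outputs effort q/C1)
β0 |TF1  (J1 effort already set via bond 2)
β1 |J2  (TF TF1: opposite of bond 0)
β4 |R1  (only one flow-in slot at J2)

1  (C1 all integral)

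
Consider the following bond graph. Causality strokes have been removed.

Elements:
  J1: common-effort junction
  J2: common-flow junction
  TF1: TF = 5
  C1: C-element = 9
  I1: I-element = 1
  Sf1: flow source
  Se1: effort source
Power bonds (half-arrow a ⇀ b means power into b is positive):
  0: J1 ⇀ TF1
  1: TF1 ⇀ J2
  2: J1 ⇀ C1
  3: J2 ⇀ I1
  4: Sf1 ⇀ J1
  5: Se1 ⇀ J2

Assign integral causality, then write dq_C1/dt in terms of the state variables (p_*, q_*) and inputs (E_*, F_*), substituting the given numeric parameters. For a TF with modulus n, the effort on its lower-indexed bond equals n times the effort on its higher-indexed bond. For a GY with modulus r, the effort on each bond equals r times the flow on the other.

#4 stroke→Sf1  (Sf1: flow source, stroke at near end)
#5 stroke→J2  (Se1 (Se) sets effort on bond)
#2 stroke→J1  (C1 outputs effort q/C1)
#0 stroke→TF1  (common-e at J1 fixed by 2)
#1 stroke→J2  (through TF1, causality passes straight; one stroke at TF1)
#3 stroke→I1  (only one flow-in slot at J2)

dq_C1/dt = F_Sf1 - p_I1/5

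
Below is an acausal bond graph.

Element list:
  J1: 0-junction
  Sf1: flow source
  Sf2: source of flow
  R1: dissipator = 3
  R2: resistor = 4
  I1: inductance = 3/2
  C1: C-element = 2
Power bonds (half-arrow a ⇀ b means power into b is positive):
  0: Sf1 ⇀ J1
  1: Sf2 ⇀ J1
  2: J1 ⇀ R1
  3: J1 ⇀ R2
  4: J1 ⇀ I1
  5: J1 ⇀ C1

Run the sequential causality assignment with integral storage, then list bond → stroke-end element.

b0 stroke at Sf1
b1 stroke at Sf2
b2 stroke at R1
b3 stroke at R2
b4 stroke at I1
b5 stroke at J1

β0 →Sf1  (Sf1: flow source, stroke at near end)
β1 →Sf2  (Sf2 (Sf) sets flow on bond)
β4 →I1  (I1 outputs flow p/I1)
β5 →J1  (C1: C, integral causality)
β2 →R1  (common-e at J1 fixed by 5)
β3 →R2  (common-e at J1 fixed by 5)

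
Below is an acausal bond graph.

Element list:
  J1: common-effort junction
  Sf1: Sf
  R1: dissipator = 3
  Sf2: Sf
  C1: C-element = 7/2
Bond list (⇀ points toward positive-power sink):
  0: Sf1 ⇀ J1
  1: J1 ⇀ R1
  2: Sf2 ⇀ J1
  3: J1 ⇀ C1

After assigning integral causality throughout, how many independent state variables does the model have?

bond 0 stroke→Sf1  (source Sf1 imposes f)
bond 2 stroke→Sf2  (source Sf2 imposes f)
bond 3 stroke→J1  (prefer integral on C1)
bond 1 stroke→R1  (0-jn J1 has e-setter on 3)

1  (C1 all integral)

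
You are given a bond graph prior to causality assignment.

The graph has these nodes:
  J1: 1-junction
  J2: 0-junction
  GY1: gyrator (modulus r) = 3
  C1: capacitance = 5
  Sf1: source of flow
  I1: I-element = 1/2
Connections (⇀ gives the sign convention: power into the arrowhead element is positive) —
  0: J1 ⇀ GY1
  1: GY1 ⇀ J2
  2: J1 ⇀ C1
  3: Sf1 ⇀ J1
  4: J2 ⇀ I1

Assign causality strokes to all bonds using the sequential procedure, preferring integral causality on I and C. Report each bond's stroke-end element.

b3 stroke at Sf1  (Sf1 (Sf) sets flow on bond)
b0 stroke at J1  (J1: bond 3 brought flow, rest push out)
b2 stroke at J1  (J1 flow already set via bond 3)
b1 stroke at J2  (through GY1, causality inverts; strokes same side of GY1)
b4 stroke at I1  (common-e at J2 fixed by 1)

β0 stroke at J1
β1 stroke at J2
β2 stroke at J1
β3 stroke at Sf1
β4 stroke at I1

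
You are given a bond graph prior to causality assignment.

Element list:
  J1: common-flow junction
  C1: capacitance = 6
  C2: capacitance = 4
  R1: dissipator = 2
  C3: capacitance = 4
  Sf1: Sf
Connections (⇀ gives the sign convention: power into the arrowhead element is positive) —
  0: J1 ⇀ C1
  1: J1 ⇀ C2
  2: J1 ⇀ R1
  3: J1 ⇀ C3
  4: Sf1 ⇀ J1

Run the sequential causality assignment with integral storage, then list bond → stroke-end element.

bond 0 →J1
bond 1 →J1
bond 2 →J1
bond 3 →J1
bond 4 →Sf1

b4 stroke→Sf1  (source Sf1 imposes f)
b0 stroke→J1  (common-f at J1 fixed by 4)
b1 stroke→J1  (J1: bond 4 brought flow, rest push out)
b2 stroke→J1  (common-f at J1 fixed by 4)
b3 stroke→J1  (J1 flow already set via bond 4)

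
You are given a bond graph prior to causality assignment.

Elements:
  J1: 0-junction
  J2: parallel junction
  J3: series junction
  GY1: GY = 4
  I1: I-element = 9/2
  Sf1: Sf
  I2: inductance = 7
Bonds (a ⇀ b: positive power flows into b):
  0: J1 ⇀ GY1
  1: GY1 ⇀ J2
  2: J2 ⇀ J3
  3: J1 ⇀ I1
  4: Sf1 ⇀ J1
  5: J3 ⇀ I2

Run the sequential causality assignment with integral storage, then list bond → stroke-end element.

bond 0 stroke→J1
bond 1 stroke→J2
bond 2 stroke→J3
bond 3 stroke→I1
bond 4 stroke→Sf1
bond 5 stroke→I2

β4 stroke→Sf1  (Sf1 fixes flow; stroke at Sf1)
β3 stroke→I1  (prefer integral on I1)
β0 stroke→J1  (closing 0-jn rule on J1)
β1 stroke→J2  (through GY1, causality inverts; strokes same side of GY1)
β2 stroke→J3  (common-e at J2 fixed by 1)
β5 stroke→I2  (J3 needs exactly one f-in)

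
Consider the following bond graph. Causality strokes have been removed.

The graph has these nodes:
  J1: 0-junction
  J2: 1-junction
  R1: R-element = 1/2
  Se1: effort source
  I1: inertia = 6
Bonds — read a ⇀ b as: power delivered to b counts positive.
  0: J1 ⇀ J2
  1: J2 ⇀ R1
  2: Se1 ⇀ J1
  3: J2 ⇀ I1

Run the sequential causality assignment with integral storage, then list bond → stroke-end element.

β0 stroke→J2
β1 stroke→J2
β2 stroke→J1
β3 stroke→I1

#2 stroke→J1  (Se1 (Se) sets effort on bond)
#0 stroke→J2  (J1 effort already set via bond 2)
#3 stroke→I1  (I1: I, integral causality)
#1 stroke→J2  (J2: bond 3 brought flow, rest push out)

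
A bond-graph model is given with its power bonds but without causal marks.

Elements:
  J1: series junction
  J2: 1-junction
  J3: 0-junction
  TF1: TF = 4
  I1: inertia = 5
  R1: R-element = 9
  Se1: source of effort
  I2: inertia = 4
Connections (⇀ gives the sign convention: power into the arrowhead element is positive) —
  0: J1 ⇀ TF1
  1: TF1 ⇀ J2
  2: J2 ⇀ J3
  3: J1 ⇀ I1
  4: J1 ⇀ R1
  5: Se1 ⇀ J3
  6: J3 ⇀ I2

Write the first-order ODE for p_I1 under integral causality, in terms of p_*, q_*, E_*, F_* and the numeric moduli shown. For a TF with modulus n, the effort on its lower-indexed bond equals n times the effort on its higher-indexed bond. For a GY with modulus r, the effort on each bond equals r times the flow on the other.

b5 stroke at J3  (Se1: effort source, stroke at far end)
b2 stroke at J2  (J3: bond 5 brought effort, rest push out)
b6 stroke at I2  (J3: bond 5 brought effort, rest push out)
b1 stroke at TF1  (closing 1-jn rule on J2)
b0 stroke at J1  (TF1: transformer flips bond 1)
b3 stroke at I1  (prefer integral on I1)
b4 stroke at J1  (common-f at J1 fixed by 3)

dp_I1/dt = -4*E_Se1 - 9*p_I1/5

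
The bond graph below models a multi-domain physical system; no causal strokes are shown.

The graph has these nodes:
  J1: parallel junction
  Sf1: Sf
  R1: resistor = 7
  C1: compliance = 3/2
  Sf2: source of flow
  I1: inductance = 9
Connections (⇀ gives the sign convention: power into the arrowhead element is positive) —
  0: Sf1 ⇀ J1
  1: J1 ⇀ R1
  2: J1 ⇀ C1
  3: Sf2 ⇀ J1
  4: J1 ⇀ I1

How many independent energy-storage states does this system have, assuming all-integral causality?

2  (C1, I1 all integral)

#0 stroke→Sf1  (source Sf1 imposes f)
#3 stroke→Sf2  (source Sf2 imposes f)
#2 stroke→J1  (C1 integral (e out))
#1 stroke→R1  (common-e at J1 fixed by 2)
#4 stroke→I1  (J1: bond 2 brought effort, rest push out)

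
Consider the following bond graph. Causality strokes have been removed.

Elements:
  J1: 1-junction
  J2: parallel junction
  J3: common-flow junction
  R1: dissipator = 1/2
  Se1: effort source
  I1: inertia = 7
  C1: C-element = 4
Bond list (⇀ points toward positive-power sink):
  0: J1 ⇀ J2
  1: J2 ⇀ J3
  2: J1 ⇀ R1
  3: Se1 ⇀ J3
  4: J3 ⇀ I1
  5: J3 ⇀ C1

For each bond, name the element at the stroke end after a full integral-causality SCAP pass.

β3 stroke at J3  (source Se1 imposes e)
β4 stroke at I1  (prefer integral on I1)
β1 stroke at J3  (1-jn J3 has f-setter on 4)
β5 stroke at J3  (common-f at J3 fixed by 4)
β0 stroke at J2  (closing 0-jn rule on J2)
β2 stroke at J1  (1-jn J1 has f-setter on 0)

β0 stroke→J2
β1 stroke→J3
β2 stroke→J1
β3 stroke→J3
β4 stroke→I1
β5 stroke→J3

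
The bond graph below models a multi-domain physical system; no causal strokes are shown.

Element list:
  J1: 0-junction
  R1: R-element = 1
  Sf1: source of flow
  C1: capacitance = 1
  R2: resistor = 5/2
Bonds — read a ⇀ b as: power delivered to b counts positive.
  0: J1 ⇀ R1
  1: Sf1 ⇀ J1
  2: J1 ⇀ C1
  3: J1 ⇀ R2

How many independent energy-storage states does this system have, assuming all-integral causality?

1  (C1 all integral)

β1 stroke→Sf1  (Sf1 fixes flow; stroke at Sf1)
β2 stroke→J1  (prefer integral on C1)
β0 stroke→R1  (J1 effort already set via bond 2)
β3 stroke→R2  (common-e at J1 fixed by 2)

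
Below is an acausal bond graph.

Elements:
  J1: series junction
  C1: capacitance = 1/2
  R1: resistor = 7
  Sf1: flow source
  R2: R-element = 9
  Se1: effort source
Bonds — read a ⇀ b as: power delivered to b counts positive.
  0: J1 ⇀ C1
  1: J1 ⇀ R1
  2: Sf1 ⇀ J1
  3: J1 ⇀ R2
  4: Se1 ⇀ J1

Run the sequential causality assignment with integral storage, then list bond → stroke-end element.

β2 stroke→Sf1  (source Sf1 imposes f)
β4 stroke→J1  (Se1 fixes effort; stroke away)
β0 stroke→J1  (common-f at J1 fixed by 2)
β1 stroke→J1  (common-f at J1 fixed by 2)
β3 stroke→J1  (J1: bond 2 brought flow, rest push out)

β0 |J1
β1 |J1
β2 |Sf1
β3 |J1
β4 |J1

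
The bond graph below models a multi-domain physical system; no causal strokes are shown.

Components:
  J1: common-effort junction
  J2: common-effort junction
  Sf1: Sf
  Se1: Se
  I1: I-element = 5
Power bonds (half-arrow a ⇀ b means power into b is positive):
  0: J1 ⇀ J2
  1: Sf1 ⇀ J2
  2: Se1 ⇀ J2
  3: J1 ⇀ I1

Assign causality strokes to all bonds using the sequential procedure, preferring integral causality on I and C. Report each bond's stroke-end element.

#1 stroke→Sf1  (source Sf1 imposes f)
#2 stroke→J2  (source Se1 imposes e)
#0 stroke→J1  (0-jn J2 has e-setter on 2)
#3 stroke→I1  (J1: bond 0 brought effort, rest push out)

β0 |J1
β1 |Sf1
β2 |J2
β3 |I1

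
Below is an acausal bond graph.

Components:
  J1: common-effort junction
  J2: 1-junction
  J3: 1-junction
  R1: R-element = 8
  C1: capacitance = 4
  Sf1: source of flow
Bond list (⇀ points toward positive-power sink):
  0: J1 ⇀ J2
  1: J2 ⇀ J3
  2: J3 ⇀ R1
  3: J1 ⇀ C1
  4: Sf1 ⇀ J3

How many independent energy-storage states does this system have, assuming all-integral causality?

1  (C1 all integral)

b4 →Sf1  (source Sf1 imposes f)
b1 →J3  (common-f at J3 fixed by 4)
b2 →J3  (common-f at J3 fixed by 4)
b0 →J2  (J2 flow already set via bond 1)
b3 →J1  (J1 needs exactly one e-in)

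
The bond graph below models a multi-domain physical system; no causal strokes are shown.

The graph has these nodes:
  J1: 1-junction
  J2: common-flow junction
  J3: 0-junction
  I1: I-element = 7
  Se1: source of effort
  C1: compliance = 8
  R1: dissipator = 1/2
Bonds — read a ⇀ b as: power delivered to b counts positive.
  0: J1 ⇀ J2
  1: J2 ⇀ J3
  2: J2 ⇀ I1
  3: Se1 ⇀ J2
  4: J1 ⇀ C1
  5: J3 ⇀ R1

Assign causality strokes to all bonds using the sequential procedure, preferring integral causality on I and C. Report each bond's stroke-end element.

bond 0 stroke→J2
bond 1 stroke→J2
bond 2 stroke→I1
bond 3 stroke→J2
bond 4 stroke→J1
bond 5 stroke→J3

#3 |J2  (Se1 fixes effort; stroke away)
#2 |I1  (I1 outputs flow p/I1)
#0 |J2  (common-f at J2 fixed by 2)
#1 |J2  (common-f at J2 fixed by 2)
#5 |J3  (closing 0-jn rule on J3)
#4 |J1  (1-jn J1 has f-setter on 0)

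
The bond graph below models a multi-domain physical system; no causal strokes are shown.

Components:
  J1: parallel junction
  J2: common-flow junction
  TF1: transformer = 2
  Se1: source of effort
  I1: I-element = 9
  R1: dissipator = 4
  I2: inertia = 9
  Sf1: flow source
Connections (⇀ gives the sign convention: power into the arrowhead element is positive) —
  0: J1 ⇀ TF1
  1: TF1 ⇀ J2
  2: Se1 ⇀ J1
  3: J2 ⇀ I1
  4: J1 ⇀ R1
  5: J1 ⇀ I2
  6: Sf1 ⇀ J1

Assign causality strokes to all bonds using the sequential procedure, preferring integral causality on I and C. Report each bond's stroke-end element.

b0 stroke→TF1
b1 stroke→J2
b2 stroke→J1
b3 stroke→I1
b4 stroke→R1
b5 stroke→I2
b6 stroke→Sf1

β2 →J1  (source Se1 imposes e)
β6 →Sf1  (Sf1 fixes flow; stroke at Sf1)
β0 →TF1  (common-e at J1 fixed by 2)
β4 →R1  (0-jn J1 has e-setter on 2)
β5 →I2  (0-jn J1 has e-setter on 2)
β1 →J2  (TF1 one-in-one-out from 0)
β3 →I1  (closing 1-jn rule on J2)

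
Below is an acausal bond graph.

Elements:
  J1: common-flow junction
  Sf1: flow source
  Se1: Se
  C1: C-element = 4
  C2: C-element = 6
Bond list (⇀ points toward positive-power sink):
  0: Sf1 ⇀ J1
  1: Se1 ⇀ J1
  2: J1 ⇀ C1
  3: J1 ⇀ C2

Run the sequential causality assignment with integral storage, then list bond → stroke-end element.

β0 stroke→Sf1  (source Sf1 imposes f)
β1 stroke→J1  (Se1 fixes effort; stroke away)
β2 stroke→J1  (J1 flow already set via bond 0)
β3 stroke→J1  (J1 flow already set via bond 0)

β0 stroke→Sf1
β1 stroke→J1
β2 stroke→J1
β3 stroke→J1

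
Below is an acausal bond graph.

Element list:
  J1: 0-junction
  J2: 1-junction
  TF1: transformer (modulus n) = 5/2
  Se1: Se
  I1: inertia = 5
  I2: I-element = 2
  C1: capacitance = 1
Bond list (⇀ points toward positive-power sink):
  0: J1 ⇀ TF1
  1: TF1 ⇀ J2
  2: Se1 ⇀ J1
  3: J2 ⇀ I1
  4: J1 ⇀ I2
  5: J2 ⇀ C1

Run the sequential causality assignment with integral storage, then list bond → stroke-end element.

b2 stroke→J1  (Se1 (Se) sets effort on bond)
b0 stroke→TF1  (J1: bond 2 brought effort, rest push out)
b4 stroke→I2  (common-e at J1 fixed by 2)
b1 stroke→J2  (through TF1, causality passes straight; one stroke at TF1)
b3 stroke→I1  (I1: I, integral causality)
b5 stroke→J2  (1-jn J2 has f-setter on 3)

#0 stroke→TF1
#1 stroke→J2
#2 stroke→J1
#3 stroke→I1
#4 stroke→I2
#5 stroke→J2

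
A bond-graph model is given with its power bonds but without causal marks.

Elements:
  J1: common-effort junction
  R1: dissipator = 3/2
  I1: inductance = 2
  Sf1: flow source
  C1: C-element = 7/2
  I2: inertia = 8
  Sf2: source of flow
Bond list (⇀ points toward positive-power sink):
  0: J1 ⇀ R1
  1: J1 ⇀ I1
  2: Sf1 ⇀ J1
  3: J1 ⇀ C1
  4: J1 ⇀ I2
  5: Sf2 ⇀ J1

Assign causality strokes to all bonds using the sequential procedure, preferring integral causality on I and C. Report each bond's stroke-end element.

bond 0 →R1
bond 1 →I1
bond 2 →Sf1
bond 3 →J1
bond 4 →I2
bond 5 →Sf2

bond 2 →Sf1  (Sf1: flow source, stroke at near end)
bond 5 →Sf2  (Sf2: flow source, stroke at near end)
bond 1 →I1  (I1 outputs flow p/I1)
bond 3 →J1  (prefer integral on C1)
bond 0 →R1  (common-e at J1 fixed by 3)
bond 4 →I2  (J1: bond 3 brought effort, rest push out)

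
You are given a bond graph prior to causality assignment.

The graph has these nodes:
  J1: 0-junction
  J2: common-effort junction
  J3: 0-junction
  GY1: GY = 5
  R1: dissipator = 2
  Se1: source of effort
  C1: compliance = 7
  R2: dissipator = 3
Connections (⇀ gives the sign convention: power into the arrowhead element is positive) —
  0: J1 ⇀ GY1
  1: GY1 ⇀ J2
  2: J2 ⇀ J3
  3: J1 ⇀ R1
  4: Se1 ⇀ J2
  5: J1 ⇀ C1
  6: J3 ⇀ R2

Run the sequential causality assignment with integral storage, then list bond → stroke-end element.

bond 4 |J2  (Se1: effort source, stroke at far end)
bond 1 |GY1  (J2: bond 4 brought effort, rest push out)
bond 2 |J3  (0-jn J2 has e-setter on 4)
bond 6 |R2  (J3 effort already set via bond 2)
bond 0 |GY1  (GY1 both-in/both-out from 1)
bond 5 |J1  (C1: C, integral causality)
bond 3 |R1  (J1: bond 5 brought effort, rest push out)

β0 |GY1
β1 |GY1
β2 |J3
β3 |R1
β4 |J2
β5 |J1
β6 |R2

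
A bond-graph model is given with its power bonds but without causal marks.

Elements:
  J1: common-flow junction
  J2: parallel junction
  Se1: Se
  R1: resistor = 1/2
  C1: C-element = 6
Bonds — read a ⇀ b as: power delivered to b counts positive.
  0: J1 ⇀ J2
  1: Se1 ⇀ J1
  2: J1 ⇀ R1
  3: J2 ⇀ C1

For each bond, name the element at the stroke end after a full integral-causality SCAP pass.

β1 |J1  (Se1 (Se) sets effort on bond)
β3 |J2  (prefer integral on C1)
β0 |J1  (common-e at J2 fixed by 3)
β2 |R1  (only one flow-in slot at J1)

β0 |J1
β1 |J1
β2 |R1
β3 |J2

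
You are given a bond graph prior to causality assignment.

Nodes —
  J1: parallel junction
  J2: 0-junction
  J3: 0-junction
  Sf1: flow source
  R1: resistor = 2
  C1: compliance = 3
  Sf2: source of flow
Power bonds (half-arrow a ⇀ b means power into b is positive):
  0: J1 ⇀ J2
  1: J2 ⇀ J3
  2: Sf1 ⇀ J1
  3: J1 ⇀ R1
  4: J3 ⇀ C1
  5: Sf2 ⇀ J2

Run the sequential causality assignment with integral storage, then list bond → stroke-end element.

bond 2 stroke at Sf1  (source Sf1 imposes f)
bond 5 stroke at Sf2  (Sf2 fixes flow; stroke at Sf2)
bond 4 stroke at J3  (C1 integral (e out))
bond 1 stroke at J2  (0-jn J3 has e-setter on 4)
bond 0 stroke at J1  (J2: bond 1 brought effort, rest push out)
bond 3 stroke at R1  (0-jn J1 has e-setter on 0)

β0 |J1
β1 |J2
β2 |Sf1
β3 |R1
β4 |J3
β5 |Sf2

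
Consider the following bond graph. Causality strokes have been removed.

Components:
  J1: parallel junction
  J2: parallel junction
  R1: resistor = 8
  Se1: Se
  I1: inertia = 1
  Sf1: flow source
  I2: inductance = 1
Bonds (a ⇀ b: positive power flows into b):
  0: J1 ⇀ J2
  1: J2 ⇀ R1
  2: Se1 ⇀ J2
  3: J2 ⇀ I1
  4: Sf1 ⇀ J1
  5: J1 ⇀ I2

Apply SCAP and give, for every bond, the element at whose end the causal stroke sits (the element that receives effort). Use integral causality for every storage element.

bond 0 stroke at J1
bond 1 stroke at R1
bond 2 stroke at J2
bond 3 stroke at I1
bond 4 stroke at Sf1
bond 5 stroke at I2

β2 |J2  (source Se1 imposes e)
β4 |Sf1  (source Sf1 imposes f)
β0 |J1  (J2 effort already set via bond 2)
β1 |R1  (common-e at J2 fixed by 2)
β3 |I1  (J2 effort already set via bond 2)
β5 |I2  (J1: bond 0 brought effort, rest push out)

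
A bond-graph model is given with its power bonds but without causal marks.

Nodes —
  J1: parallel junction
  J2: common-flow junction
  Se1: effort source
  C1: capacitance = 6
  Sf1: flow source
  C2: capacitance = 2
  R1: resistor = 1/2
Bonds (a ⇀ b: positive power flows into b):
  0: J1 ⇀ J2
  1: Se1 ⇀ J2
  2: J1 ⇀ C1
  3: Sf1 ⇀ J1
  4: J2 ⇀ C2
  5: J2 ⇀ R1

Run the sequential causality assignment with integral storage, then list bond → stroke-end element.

#0 |J2
#1 |J2
#2 |J1
#3 |Sf1
#4 |J2
#5 |R1

b1 |J2  (source Se1 imposes e)
b3 |Sf1  (Sf1 (Sf) sets flow on bond)
b2 |J1  (C1: C, integral causality)
b0 |J2  (J1 effort already set via bond 2)
b4 |J2  (C2 integral (e out))
b5 |R1  (J2 needs exactly one f-in)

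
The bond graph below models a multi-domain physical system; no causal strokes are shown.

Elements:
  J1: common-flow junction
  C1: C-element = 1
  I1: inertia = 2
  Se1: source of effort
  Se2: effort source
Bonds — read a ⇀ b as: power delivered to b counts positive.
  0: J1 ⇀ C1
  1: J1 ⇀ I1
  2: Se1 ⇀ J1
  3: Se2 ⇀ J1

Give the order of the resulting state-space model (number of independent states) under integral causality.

2  (C1, I1 all integral)

#2 |J1  (source Se1 imposes e)
#3 |J1  (source Se2 imposes e)
#0 |J1  (prefer integral on C1)
#1 |I1  (closing 1-jn rule on J1)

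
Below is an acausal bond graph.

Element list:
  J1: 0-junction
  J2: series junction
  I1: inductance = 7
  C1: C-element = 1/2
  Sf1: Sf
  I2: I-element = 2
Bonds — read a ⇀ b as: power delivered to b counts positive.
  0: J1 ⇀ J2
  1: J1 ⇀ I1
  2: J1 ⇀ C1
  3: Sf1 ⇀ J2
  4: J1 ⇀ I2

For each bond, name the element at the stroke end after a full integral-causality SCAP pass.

#0 stroke at J2
#1 stroke at I1
#2 stroke at J1
#3 stroke at Sf1
#4 stroke at I2

b3 stroke→Sf1  (Sf1 fixes flow; stroke at Sf1)
b0 stroke→J2  (J2 flow already set via bond 3)
b1 stroke→I1  (I1 integral (f out))
b2 stroke→J1  (C1 outputs effort q/C1)
b4 stroke→I2  (J1 effort already set via bond 2)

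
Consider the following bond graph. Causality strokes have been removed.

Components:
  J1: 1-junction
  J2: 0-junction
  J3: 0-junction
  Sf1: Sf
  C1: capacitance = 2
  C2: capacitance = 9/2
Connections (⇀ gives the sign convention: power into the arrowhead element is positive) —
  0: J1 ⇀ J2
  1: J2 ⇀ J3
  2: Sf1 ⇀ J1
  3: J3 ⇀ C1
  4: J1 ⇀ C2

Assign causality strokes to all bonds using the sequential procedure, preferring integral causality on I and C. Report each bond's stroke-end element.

bond 0 stroke at J1
bond 1 stroke at J2
bond 2 stroke at Sf1
bond 3 stroke at J3
bond 4 stroke at J1

b2 |Sf1  (Sf1: flow source, stroke at near end)
b0 |J1  (J1 flow already set via bond 2)
b4 |J1  (1-jn J1 has f-setter on 2)
b1 |J2  (J2 needs exactly one e-in)
b3 |J3  (closing 0-jn rule on J3)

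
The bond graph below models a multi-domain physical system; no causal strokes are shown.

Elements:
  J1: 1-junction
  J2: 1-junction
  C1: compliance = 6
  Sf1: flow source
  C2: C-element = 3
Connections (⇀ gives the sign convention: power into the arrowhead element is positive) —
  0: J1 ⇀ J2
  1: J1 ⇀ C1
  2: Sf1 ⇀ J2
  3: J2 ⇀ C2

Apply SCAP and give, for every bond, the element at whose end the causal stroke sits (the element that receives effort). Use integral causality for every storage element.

b0 →J2
b1 →J1
b2 →Sf1
b3 →J2

bond 2 stroke→Sf1  (Sf1 (Sf) sets flow on bond)
bond 0 stroke→J2  (J2: bond 2 brought flow, rest push out)
bond 3 stroke→J2  (J2: bond 2 brought flow, rest push out)
bond 1 stroke→J1  (J1: bond 0 brought flow, rest push out)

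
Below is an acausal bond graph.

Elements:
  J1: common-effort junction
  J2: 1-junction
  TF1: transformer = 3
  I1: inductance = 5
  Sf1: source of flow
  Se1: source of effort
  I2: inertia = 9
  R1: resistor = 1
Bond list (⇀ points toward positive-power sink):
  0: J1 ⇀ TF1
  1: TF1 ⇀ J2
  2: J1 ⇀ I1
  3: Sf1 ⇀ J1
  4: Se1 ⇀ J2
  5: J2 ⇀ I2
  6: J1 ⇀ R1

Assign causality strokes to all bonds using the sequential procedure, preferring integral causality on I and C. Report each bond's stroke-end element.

b3 |Sf1  (source Sf1 imposes f)
b4 |J2  (source Se1 imposes e)
b2 |I1  (prefer integral on I1)
b5 |I2  (I2: I, integral causality)
b1 |J2  (common-f at J2 fixed by 5)
b0 |TF1  (TF1 one-in-one-out from 1)
b6 |J1  (J1: last free bond brings effort in)

β0 stroke at TF1
β1 stroke at J2
β2 stroke at I1
β3 stroke at Sf1
β4 stroke at J2
β5 stroke at I2
β6 stroke at J1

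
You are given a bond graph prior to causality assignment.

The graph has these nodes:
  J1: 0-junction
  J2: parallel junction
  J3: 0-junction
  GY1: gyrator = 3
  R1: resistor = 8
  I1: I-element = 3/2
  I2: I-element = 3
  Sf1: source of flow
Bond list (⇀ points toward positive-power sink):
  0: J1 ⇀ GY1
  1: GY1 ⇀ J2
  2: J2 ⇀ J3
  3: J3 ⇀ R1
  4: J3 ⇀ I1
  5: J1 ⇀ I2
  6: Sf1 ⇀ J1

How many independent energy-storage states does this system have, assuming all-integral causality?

#6 |Sf1  (Sf1: flow source, stroke at near end)
#4 |I1  (I1 outputs flow p/I1)
#5 |I2  (prefer integral on I2)
#0 |J1  (closing 0-jn rule on J1)
#1 |J2  (through GY1, causality inverts; strokes same side of GY1)
#2 |J3  (0-jn J2 has e-setter on 1)
#3 |R1  (J3: bond 2 brought effort, rest push out)

2  (I1, I2 all integral)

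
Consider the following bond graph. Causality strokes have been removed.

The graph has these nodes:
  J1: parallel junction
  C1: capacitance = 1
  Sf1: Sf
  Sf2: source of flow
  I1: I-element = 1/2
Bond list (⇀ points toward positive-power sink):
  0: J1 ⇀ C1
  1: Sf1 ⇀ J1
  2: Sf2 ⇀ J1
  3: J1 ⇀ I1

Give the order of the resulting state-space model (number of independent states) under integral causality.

2  (C1, I1 all integral)

b1 |Sf1  (Sf1: flow source, stroke at near end)
b2 |Sf2  (Sf2: flow source, stroke at near end)
b0 |J1  (prefer integral on C1)
b3 |I1  (J1 effort already set via bond 0)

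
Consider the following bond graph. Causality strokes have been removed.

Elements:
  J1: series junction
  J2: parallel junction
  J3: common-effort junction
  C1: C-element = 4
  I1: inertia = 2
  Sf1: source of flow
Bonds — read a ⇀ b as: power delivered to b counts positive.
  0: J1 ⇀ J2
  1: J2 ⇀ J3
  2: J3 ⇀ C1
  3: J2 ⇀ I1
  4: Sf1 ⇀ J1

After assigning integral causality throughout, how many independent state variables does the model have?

#4 stroke→Sf1  (Sf1 fixes flow; stroke at Sf1)
#0 stroke→J1  (J1: bond 4 brought flow, rest push out)
#2 stroke→J3  (prefer integral on C1)
#1 stroke→J2  (J3: bond 2 brought effort, rest push out)
#3 stroke→I1  (common-e at J2 fixed by 1)

2  (C1, I1 all integral)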